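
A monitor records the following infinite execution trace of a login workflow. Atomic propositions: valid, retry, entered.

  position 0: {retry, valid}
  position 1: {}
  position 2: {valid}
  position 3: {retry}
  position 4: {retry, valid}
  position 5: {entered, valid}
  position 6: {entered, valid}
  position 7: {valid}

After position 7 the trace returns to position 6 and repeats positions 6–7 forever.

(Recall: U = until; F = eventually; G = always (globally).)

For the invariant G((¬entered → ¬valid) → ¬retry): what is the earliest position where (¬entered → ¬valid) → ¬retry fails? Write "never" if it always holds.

Check (¬entered → ¬valid) → ¬retry at each position in order: 0 ✓, 1 ✓, 2 ✓.
At position 3 the labels are {retry}, so (¬entered → ¬valid) → ¬retry is false there. This is the first violation.

3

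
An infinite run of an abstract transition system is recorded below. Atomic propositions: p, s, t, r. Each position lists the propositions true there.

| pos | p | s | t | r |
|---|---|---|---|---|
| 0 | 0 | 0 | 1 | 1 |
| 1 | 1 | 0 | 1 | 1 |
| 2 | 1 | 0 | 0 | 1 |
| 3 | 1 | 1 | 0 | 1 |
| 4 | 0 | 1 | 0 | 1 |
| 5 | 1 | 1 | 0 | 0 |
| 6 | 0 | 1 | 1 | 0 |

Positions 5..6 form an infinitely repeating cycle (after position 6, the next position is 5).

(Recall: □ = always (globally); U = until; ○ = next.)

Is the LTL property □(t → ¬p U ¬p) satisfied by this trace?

Violated

t → ¬p U ¬p must hold at every position from 0 onward. It fails at position 1, so □(t → ¬p U ¬p) is false.
Positions where t holds: 0, 1, 6.
Check ¬p U ¬p at each: 0→ok, 1→fails, 6→ok.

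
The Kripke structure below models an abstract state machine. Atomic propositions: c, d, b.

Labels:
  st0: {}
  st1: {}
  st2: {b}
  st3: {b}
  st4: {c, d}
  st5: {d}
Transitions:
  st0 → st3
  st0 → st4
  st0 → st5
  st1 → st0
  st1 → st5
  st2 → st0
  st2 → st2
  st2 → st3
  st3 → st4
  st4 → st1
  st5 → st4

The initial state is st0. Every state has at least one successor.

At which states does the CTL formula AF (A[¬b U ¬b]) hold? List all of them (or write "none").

{st0, st1, st3, st4, st5}

States satisfying A[¬b U ¬b]: {st0, st1, st4, st5}.
States satisfying AF (A[¬b U ¬b]): {st0, st1, st3, st4, st5}.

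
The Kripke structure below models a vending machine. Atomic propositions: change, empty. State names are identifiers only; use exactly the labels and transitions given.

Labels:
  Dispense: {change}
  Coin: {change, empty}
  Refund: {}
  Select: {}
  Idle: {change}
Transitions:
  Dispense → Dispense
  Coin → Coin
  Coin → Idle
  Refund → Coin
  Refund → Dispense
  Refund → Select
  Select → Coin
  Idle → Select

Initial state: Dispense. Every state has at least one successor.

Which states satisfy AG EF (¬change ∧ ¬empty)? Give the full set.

States satisfying EF (¬change ∧ ¬empty): {Coin, Refund, Select, Idle}.
States satisfying AG EF (¬change ∧ ¬empty): {Coin, Select, Idle}.

{Coin, Select, Idle}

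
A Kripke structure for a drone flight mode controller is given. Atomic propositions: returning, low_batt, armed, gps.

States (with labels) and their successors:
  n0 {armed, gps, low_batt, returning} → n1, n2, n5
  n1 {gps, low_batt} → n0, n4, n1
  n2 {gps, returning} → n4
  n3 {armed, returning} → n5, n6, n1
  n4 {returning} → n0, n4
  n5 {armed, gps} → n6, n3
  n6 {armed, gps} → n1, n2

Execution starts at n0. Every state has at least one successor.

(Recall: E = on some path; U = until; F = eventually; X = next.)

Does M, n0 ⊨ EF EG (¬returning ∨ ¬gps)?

Holds

States satisfying EG (¬returning ∨ ¬gps): {n1, n3, n4, n5, n6}.
States satisfying EF EG (¬returning ∨ ¬gps): {n0, n1, n2, n3, n4, n5, n6}.
Some path from n0 reaches a state where EG (¬returning ∨ ¬gps) holds.
n0 ∈ Sat(EF EG (¬returning ∨ ¬gps)).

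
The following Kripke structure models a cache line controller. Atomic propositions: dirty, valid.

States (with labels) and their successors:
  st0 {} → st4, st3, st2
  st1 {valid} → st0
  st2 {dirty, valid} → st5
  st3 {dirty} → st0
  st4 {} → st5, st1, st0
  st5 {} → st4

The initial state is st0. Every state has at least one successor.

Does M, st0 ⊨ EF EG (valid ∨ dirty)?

States satisfying EG (valid ∨ dirty): ∅.
States satisfying EF EG (valid ∨ dirty): ∅.
No suitable path/successor from st0 witnesses the formula.
st0 ∉ Sat(EF EG (valid ∨ dirty)).

Does not hold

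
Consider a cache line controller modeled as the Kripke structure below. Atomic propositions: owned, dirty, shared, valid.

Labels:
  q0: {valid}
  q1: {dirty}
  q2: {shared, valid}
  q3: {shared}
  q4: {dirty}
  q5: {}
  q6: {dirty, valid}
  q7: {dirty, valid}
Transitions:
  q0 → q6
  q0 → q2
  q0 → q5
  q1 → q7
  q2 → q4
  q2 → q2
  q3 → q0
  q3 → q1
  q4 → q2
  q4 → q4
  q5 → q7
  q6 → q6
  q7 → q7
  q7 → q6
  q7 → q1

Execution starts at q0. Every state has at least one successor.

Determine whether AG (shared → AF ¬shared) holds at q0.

States satisfying shared → AF ¬shared: {q0, q1, q3, q4, q5, q6, q7}.
States satisfying AG (shared → AF ¬shared): {q1, q5, q6, q7}.
q2 is reachable from q0 and violates shared → AF ¬shared, so AG fails at q0.
q0 ∉ Sat(AG (shared → AF ¬shared)).

No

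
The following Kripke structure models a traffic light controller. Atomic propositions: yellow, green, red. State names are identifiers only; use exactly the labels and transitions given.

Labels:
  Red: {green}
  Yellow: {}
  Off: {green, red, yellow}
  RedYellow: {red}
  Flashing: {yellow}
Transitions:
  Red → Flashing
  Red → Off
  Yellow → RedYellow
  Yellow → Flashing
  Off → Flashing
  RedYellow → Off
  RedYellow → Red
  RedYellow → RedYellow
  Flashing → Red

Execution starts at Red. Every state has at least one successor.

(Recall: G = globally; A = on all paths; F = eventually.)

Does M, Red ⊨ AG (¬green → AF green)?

Satisfied

States satisfying ¬green → AF green: {Red, Off, Flashing}.
States satisfying AG (¬green → AF green): {Red, Off, Flashing}.
Every state reachable from Red satisfies ¬green → AF green.
Red ∈ Sat(AG (¬green → AF green)).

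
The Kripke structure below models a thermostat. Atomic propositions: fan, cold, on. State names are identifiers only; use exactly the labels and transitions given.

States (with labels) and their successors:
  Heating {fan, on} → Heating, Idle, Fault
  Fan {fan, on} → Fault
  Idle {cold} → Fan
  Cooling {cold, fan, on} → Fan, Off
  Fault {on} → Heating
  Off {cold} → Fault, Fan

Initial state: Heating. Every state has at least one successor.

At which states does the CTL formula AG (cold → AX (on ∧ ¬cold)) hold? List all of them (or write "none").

States satisfying cold → AX (on ∧ ¬cold): {Heating, Fan, Idle, Fault, Off}.
States satisfying AG (cold → AX (on ∧ ¬cold)): {Heating, Fan, Idle, Fault, Off}.

{Heating, Fan, Idle, Fault, Off}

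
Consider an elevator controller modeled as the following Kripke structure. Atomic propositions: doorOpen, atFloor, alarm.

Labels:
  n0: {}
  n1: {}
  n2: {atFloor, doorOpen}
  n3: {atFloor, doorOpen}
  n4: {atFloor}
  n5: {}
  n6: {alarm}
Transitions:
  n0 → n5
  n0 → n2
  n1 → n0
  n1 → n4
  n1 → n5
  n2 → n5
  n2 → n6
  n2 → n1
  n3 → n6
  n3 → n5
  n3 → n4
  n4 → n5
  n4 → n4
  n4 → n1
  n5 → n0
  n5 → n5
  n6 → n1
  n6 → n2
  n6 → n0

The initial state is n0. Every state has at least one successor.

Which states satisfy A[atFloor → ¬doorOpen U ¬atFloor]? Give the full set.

States satisfying atFloor → ¬doorOpen: {n0, n1, n4, n5, n6}.
States satisfying ¬atFloor: {n0, n1, n5, n6}.
States satisfying A[atFloor → ¬doorOpen U ¬atFloor]: {n0, n1, n5, n6}.

{n0, n1, n5, n6}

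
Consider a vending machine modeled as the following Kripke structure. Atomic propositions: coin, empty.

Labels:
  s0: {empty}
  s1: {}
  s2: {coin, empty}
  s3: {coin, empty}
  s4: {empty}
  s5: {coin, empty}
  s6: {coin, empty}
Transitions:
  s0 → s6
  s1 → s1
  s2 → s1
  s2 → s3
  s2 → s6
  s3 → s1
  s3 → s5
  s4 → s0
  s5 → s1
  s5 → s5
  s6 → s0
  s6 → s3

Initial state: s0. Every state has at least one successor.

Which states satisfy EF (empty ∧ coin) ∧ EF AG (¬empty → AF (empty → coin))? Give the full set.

States satisfying empty ∧ coin: {s2, s3, s5, s6}.
States satisfying EF (empty ∧ coin): {s0, s2, s3, s4, s5, s6}.
States satisfying AG (¬empty → AF (empty → coin)): {s0, s1, s2, s3, s4, s5, s6}.
States satisfying EF AG (¬empty → AF (empty → coin)): {s0, s1, s2, s3, s4, s5, s6}.
States satisfying EF (empty ∧ coin) ∧ EF AG (¬empty → AF (empty → coin)): {s0, s2, s3, s4, s5, s6}.

{s0, s2, s3, s4, s5, s6}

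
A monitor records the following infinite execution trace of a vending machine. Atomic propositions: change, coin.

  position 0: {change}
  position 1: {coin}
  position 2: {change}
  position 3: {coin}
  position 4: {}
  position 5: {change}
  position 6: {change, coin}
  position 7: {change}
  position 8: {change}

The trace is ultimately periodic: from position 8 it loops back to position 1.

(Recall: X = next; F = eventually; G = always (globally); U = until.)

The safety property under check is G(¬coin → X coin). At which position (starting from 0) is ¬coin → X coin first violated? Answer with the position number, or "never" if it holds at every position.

4

Check ¬coin → X coin at each position in order: 0 ✓, 1 ✓, 2 ✓, 3 ✓.
At position 4 the labels are {} and the next position 5 has {change}, so ¬coin → X coin is false there. This is the first violation.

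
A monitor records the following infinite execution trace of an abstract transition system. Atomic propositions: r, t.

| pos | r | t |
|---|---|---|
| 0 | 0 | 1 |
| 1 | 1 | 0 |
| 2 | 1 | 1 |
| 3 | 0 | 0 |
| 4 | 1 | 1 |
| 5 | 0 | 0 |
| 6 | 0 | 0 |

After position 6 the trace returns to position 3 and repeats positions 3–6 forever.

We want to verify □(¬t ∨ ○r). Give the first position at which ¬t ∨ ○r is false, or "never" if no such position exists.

Check ¬t ∨ ○r at each position in order: 0 ✓, 1 ✓.
At position 2 the labels are {r, t} and the next position 3 has {}, so ¬t ∨ ○r is false there. This is the first violation.

2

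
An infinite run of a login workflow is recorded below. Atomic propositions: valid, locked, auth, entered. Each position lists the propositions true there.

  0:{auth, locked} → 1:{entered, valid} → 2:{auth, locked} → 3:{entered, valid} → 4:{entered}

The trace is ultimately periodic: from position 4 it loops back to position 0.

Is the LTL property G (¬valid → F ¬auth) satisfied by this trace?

¬valid → F ¬auth holds at every position 0..4, and those are all positions ever visited, so G (¬valid → F ¬auth) holds.
Positions where ¬valid holds: 0, 2, 4.
Check F ¬auth at each: 0→ok, 2→ok, 4→ok.

Holds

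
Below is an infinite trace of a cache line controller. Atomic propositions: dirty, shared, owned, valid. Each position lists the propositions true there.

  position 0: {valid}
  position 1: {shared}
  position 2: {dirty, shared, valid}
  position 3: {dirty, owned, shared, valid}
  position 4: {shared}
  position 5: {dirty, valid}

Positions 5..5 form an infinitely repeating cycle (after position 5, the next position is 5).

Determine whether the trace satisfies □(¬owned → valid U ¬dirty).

¬owned → valid U ¬dirty must hold at every position from 0 onward. It fails at position 5, so □(¬owned → valid U ¬dirty) is false.
Positions where ¬owned holds: 0, 1, 2, 4, 5.
Check valid U ¬dirty at each: 0→ok, 1→ok, 2→ok, 4→ok, 5→fails.

No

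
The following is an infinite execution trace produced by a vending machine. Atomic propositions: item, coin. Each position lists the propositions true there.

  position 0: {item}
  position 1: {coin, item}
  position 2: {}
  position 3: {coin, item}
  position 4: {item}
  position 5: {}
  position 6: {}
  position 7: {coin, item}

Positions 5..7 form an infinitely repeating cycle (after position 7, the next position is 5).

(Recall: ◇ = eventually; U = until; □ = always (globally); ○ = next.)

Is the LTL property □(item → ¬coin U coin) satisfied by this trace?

item → ¬coin U coin holds at every position 0..7, and those are all positions ever visited, so □(item → ¬coin U coin) holds.
Positions where item holds: 0, 1, 3, 4, 7.
Check ¬coin U coin at each: 0→ok, 1→ok, 3→ok, 4→ok, 7→ok.

Yes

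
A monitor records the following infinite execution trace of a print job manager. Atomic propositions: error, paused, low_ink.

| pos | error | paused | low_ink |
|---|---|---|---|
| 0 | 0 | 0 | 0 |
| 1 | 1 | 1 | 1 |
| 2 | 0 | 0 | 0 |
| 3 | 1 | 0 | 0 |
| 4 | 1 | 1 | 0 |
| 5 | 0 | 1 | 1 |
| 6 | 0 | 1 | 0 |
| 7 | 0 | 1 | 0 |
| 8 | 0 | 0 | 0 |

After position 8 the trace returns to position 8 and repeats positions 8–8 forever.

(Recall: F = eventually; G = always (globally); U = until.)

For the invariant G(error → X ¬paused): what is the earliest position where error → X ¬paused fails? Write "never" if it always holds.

Check error → X ¬paused at each position in order: 0 ✓, 1 ✓, 2 ✓.
At position 3 the labels are {error} and the next position 4 has {error, paused}, so error → X ¬paused is false there. This is the first violation.

3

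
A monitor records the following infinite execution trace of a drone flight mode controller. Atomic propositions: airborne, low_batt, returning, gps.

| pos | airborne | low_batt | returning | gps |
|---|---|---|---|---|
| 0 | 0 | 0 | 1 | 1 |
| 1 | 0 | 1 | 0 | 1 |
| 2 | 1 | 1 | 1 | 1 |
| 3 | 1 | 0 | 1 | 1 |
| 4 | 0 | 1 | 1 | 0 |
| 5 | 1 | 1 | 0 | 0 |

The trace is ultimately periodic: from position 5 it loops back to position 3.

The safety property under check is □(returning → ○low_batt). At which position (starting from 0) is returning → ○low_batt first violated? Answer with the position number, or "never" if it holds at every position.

Check returning → ○low_batt at each position in order: 0 ✓, 1 ✓.
At position 2 the labels are {airborne, gps, low_batt, returning} and the next position 3 has {airborne, gps, returning}, so returning → ○low_batt is false there. This is the first violation.

2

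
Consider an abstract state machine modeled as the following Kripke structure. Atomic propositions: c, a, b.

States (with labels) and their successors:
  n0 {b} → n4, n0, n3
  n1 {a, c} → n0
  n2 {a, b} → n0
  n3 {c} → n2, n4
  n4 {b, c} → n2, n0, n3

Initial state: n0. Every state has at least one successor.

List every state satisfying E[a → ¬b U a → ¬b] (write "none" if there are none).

{n0, n1, n3, n4}

States satisfying a → ¬b: {n0, n1, n3, n4}.
States satisfying E[a → ¬b U a → ¬b]: {n0, n1, n3, n4}.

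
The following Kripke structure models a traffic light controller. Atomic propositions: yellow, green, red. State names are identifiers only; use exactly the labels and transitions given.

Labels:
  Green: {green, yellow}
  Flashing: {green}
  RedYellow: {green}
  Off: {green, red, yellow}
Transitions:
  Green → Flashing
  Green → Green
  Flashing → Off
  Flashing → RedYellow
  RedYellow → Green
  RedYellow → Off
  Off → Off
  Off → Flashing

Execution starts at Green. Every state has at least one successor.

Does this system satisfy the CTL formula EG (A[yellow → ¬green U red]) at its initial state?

States satisfying A[yellow → ¬green U red]: {Off}.
States satisfying EG (A[yellow → ¬green U red]): {Off}.
No suitable path/successor from Green witnesses the formula.
Green ∉ Sat(EG (A[yellow → ¬green U red])).

Does not hold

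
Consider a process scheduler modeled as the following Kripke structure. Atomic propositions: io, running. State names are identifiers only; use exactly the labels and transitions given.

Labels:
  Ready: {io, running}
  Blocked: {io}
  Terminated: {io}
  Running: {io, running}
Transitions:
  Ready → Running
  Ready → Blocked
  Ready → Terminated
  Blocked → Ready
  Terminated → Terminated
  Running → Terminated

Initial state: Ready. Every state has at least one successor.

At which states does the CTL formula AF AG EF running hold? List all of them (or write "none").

States satisfying AG EF running: ∅.
States satisfying AF AG EF running: ∅.

none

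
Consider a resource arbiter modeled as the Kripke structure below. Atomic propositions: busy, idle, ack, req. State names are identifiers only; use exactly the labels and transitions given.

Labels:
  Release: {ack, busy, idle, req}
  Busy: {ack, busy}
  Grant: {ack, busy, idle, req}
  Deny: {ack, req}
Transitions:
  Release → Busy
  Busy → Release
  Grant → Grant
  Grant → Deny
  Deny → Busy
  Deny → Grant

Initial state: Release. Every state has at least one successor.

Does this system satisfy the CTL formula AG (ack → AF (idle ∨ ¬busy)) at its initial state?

States satisfying ack → AF (idle ∨ ¬busy): {Release, Busy, Grant, Deny}.
States satisfying AG (ack → AF (idle ∨ ¬busy)): {Release, Busy, Grant, Deny}.
Every state reachable from Release satisfies ack → AF (idle ∨ ¬busy).
Release ∈ Sat(AG (ack → AF (idle ∨ ¬busy))).

Holds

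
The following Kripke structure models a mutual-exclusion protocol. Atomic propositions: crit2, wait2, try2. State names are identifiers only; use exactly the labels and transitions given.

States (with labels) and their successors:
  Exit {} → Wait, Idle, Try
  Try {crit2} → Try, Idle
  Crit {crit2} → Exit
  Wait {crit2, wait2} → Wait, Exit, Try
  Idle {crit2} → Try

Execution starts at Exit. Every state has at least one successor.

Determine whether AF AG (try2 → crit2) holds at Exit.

Yes

States satisfying AG (try2 → crit2): {Exit, Try, Crit, Wait, Idle}.
States satisfying AF AG (try2 → crit2): {Exit, Try, Crit, Wait, Idle}.
Exit ∈ Sat(AF AG (try2 → crit2)).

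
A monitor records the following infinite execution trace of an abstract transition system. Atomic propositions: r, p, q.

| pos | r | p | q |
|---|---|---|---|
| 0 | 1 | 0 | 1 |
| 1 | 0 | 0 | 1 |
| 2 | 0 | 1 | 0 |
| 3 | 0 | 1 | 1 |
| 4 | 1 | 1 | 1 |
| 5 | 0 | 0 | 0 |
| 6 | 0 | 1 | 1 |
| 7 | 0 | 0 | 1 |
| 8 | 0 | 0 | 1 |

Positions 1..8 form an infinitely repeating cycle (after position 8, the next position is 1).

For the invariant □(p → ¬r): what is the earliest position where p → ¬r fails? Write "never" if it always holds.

Check p → ¬r at each position in order: 0 ✓, 1 ✓, 2 ✓, 3 ✓.
At position 4 the labels are {p, q, r}, so p → ¬r is false there. This is the first violation.

4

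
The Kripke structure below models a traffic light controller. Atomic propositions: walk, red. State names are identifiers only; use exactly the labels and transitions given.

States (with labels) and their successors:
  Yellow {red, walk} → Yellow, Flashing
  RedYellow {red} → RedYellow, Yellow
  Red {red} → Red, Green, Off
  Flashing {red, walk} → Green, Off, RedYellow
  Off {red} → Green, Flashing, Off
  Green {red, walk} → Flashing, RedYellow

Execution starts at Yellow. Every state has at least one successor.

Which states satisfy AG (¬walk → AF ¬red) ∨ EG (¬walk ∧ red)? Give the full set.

States satisfying ¬walk → AF ¬red: {Yellow, Flashing, Green}.
States satisfying AG (¬walk → AF ¬red): ∅.
States satisfying ¬walk ∧ red: {RedYellow, Red, Off}.
States satisfying EG (¬walk ∧ red): {RedYellow, Red, Off}.
States satisfying AG (¬walk → AF ¬red) ∨ EG (¬walk ∧ red): {RedYellow, Red, Off}.

{RedYellow, Red, Off}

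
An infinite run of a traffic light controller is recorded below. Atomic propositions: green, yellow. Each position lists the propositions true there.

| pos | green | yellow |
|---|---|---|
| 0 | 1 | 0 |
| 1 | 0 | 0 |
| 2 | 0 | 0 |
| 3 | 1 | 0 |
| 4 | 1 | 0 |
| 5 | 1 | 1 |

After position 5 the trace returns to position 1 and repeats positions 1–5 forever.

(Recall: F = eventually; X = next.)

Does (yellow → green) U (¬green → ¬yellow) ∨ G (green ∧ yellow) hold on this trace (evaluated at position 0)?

Walking from position 0: ¬green → ¬yellow first holds at position 0, and yellow → green holds at every earlier position along the way, so (yellow → green) U (¬green → ¬yellow) holds.
green ∧ yellow must hold at every position from 0 onward. It fails at position 0, so G (green ∧ yellow) is false.
At position 0: (yellow → green) U (¬green → ¬yellow) is true; G (green ∧ yellow) is false; so (yellow → green) U (¬green → ¬yellow) ∨ G (green ∧ yellow) is true.

Satisfied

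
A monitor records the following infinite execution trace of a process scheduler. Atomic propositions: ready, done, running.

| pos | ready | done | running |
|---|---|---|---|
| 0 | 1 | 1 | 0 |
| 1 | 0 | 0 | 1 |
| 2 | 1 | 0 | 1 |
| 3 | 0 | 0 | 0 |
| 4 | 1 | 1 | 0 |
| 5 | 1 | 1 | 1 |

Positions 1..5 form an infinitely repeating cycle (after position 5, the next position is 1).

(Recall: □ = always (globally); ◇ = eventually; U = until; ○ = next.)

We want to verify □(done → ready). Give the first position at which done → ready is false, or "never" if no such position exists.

done → ready holds at every position 0..5, and those are all the positions the trace ever visits, so the invariant □(done → ready) is never violated.

never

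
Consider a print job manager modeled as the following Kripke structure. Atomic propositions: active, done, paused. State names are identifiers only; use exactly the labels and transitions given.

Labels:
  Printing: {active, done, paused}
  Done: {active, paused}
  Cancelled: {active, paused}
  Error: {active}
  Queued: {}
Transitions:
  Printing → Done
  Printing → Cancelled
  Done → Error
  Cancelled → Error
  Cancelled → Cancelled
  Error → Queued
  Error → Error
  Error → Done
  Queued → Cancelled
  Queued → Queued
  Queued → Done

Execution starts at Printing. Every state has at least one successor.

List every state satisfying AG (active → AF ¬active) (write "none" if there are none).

States satisfying active → AF ¬active: {Queued}.
States satisfying AG (active → AF ¬active): ∅.

none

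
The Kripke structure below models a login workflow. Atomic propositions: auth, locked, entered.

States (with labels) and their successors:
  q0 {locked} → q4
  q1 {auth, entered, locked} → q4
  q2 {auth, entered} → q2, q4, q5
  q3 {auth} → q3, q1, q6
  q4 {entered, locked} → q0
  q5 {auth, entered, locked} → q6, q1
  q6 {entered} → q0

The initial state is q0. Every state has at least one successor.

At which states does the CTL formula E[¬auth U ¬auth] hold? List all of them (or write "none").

States satisfying ¬auth: {q0, q4, q6}.
States satisfying E[¬auth U ¬auth]: {q0, q4, q6}.

{q0, q4, q6}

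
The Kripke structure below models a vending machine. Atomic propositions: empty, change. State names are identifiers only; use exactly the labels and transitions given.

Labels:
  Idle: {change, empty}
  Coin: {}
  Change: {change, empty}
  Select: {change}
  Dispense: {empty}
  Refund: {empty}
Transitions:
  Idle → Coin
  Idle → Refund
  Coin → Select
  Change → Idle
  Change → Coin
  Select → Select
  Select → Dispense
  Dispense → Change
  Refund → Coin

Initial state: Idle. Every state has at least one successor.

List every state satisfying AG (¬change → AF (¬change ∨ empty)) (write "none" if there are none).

{Idle, Coin, Change, Select, Dispense, Refund}

States satisfying ¬change → AF (¬change ∨ empty): {Idle, Coin, Change, Select, Dispense, Refund}.
States satisfying AG (¬change → AF (¬change ∨ empty)): {Idle, Coin, Change, Select, Dispense, Refund}.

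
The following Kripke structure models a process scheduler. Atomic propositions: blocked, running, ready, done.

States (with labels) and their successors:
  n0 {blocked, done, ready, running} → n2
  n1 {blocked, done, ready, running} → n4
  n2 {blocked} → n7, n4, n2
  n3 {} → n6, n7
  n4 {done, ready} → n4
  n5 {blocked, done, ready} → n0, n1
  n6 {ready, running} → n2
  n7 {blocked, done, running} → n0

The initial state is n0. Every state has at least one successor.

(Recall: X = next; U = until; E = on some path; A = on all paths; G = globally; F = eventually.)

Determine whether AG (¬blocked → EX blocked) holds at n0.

States satisfying ¬blocked → EX blocked: {n0, n1, n2, n3, n5, n6, n7}.
States satisfying AG (¬blocked → EX blocked): ∅.
n4 is reachable from n0 and violates ¬blocked → EX blocked, so AG fails at n0.
n0 ∉ Sat(AG (¬blocked → EX blocked)).

No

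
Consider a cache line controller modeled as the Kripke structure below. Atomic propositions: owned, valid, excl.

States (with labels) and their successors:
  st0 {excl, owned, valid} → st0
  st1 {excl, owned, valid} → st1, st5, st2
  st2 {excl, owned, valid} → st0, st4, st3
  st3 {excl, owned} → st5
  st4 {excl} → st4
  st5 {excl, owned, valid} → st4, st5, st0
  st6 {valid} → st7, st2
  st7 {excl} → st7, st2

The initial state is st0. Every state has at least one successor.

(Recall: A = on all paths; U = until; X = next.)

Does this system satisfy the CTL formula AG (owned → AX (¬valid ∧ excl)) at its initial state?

States satisfying owned → AX (¬valid ∧ excl): {st4, st6, st7}.
States satisfying AG (owned → AX (¬valid ∧ excl)): {st4}.
st0 is reachable from st0 and violates owned → AX (¬valid ∧ excl), so AG fails at st0.
st0 ∉ Sat(AG (owned → AX (¬valid ∧ excl))).

Does not hold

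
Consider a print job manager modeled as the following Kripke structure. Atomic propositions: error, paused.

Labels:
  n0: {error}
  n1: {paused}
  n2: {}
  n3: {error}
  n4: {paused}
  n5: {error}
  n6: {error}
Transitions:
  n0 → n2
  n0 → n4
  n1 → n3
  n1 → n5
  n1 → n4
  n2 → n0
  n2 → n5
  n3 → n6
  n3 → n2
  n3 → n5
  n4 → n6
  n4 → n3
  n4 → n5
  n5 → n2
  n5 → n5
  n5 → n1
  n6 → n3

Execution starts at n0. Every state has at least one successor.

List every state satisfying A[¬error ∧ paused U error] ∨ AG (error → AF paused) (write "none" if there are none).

States satisfying ¬error ∧ paused: {n1, n4}.
States satisfying error: {n0, n3, n5, n6}.
States satisfying A[¬error ∧ paused U error]: {n0, n1, n3, n4, n5, n6}.
States satisfying error → AF paused: {n1, n2, n4}.
States satisfying AG (error → AF paused): ∅.
States satisfying A[¬error ∧ paused U error] ∨ AG (error → AF paused): {n0, n1, n3, n4, n5, n6}.

{n0, n1, n3, n4, n5, n6}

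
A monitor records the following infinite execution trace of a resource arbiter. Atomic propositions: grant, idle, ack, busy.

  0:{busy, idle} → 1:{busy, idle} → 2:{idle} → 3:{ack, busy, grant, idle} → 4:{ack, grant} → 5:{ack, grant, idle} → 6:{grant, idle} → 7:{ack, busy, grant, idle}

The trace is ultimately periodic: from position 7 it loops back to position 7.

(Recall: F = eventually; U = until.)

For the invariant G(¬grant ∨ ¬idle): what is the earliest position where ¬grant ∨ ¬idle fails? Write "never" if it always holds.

3

Check ¬grant ∨ ¬idle at each position in order: 0 ✓, 1 ✓, 2 ✓.
At position 3 the labels are {ack, busy, grant, idle}, so ¬grant ∨ ¬idle is false there. This is the first violation.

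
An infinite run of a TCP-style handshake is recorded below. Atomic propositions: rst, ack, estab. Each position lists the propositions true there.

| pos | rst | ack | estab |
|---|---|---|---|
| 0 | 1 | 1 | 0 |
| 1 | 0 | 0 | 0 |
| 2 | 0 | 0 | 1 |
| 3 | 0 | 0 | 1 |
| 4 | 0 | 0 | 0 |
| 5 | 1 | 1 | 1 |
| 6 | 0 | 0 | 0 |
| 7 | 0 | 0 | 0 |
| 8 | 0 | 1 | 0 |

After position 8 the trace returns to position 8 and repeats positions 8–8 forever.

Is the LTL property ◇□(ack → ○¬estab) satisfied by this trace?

Holds

□(ack → ○¬estab) holds at position 0, which is reachable from 0, so ◇□(ack → ○¬estab) holds.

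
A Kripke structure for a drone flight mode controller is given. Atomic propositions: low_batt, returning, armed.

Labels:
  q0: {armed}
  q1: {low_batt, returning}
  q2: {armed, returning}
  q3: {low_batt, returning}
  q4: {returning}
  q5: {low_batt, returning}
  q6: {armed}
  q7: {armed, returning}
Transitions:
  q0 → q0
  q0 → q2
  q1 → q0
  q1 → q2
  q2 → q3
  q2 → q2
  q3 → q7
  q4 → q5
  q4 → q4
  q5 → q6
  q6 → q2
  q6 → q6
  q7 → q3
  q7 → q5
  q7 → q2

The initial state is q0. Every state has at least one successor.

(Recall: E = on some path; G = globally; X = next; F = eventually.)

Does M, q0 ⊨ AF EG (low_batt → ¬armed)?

States satisfying EG (low_batt → ¬armed): {q0, q1, q2, q3, q4, q5, q6, q7}.
States satisfying AF EG (low_batt → ¬armed): {q0, q1, q2, q3, q4, q5, q6, q7}.
q0 ∈ Sat(AF EG (low_batt → ¬armed)).

Satisfied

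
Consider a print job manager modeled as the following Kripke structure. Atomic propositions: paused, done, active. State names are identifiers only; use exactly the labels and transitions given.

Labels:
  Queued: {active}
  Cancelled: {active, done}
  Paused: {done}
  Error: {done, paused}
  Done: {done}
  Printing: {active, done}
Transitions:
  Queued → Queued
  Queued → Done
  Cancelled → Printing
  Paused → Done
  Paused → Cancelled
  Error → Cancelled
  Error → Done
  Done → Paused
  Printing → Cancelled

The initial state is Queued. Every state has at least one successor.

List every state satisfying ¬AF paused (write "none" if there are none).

States satisfying paused: {Error}.
States satisfying AF paused: {Error}.
States satisfying ¬AF paused: {Queued, Cancelled, Paused, Done, Printing}.

{Queued, Cancelled, Paused, Done, Printing}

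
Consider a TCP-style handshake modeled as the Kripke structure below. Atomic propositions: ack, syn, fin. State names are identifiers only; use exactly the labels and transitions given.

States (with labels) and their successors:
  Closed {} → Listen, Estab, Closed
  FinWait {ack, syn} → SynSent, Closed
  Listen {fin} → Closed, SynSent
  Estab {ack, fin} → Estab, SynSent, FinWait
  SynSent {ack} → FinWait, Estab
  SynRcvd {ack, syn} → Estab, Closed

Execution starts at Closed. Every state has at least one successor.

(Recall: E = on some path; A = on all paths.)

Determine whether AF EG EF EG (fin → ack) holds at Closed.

Yes

States satisfying EG EF EG (fin → ack): {Closed, FinWait, Listen, Estab, SynSent, SynRcvd}.
States satisfying AF EG EF EG (fin → ack): {Closed, FinWait, Listen, Estab, SynSent, SynRcvd}.
Closed ∈ Sat(AF EG EF EG (fin → ack)).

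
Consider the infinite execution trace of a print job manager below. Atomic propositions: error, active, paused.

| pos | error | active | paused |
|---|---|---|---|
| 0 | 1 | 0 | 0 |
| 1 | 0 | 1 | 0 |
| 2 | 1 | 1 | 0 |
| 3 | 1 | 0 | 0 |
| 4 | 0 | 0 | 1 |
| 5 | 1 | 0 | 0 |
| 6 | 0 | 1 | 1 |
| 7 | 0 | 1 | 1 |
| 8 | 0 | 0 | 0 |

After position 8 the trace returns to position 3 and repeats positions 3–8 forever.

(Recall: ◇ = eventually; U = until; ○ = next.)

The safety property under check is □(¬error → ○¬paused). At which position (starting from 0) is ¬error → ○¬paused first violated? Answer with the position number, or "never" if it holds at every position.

Check ¬error → ○¬paused at each position in order: 0 ✓, 1 ✓, 2 ✓, 3 ✓, 4 ✓, 5 ✓.
At position 6 the labels are {active, paused} and the next position 7 has {active, paused}, so ¬error → ○¬paused is false there. This is the first violation.

6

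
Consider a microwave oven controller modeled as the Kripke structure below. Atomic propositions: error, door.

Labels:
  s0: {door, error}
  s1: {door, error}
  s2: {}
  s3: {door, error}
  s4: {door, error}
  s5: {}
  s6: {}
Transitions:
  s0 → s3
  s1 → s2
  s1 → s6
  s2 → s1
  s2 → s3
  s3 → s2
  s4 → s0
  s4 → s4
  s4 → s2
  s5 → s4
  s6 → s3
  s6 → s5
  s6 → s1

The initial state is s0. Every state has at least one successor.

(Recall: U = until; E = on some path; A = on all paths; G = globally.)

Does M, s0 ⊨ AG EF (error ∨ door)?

Holds

States satisfying EF (error ∨ door): {s0, s1, s2, s3, s4, s5, s6}.
States satisfying AG EF (error ∨ door): {s0, s1, s2, s3, s4, s5, s6}.
Every state reachable from s0 satisfies EF (error ∨ door).
s0 ∈ Sat(AG EF (error ∨ door)).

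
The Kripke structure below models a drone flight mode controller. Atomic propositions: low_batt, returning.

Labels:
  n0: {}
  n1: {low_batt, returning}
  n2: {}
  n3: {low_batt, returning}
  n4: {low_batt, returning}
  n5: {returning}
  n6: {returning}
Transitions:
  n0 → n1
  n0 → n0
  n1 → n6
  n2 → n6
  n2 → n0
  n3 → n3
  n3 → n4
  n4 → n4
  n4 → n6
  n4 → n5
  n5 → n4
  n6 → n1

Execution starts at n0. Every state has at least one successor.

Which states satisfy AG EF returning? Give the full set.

States satisfying EF returning: {n0, n1, n2, n3, n4, n5, n6}.
States satisfying AG EF returning: {n0, n1, n2, n3, n4, n5, n6}.

{n0, n1, n2, n3, n4, n5, n6}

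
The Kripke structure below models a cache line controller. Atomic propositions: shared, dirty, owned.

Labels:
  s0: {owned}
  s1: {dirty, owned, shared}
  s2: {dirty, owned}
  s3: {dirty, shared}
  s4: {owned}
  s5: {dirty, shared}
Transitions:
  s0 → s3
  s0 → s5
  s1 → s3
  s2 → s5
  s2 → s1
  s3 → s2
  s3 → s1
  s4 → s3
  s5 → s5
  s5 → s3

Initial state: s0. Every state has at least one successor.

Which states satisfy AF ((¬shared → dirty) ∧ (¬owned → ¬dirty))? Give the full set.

States satisfying (¬shared → dirty) ∧ (¬owned → ¬dirty): {s1, s2}.
States satisfying AF ((¬shared → dirty) ∧ (¬owned → ¬dirty)): {s1, s2, s3, s4}.

{s1, s2, s3, s4}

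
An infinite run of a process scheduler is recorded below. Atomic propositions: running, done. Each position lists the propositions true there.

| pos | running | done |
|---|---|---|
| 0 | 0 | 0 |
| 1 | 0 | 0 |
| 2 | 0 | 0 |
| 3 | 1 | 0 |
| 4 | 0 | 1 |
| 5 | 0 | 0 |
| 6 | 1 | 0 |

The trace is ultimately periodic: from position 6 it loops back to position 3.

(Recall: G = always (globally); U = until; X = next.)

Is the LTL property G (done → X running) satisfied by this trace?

done → X running must hold at every position from 0 onward. It fails at position 4, so G (done → X running) is false.
Positions where done holds: 4.
Check X running at each: 4→fails.

Does not hold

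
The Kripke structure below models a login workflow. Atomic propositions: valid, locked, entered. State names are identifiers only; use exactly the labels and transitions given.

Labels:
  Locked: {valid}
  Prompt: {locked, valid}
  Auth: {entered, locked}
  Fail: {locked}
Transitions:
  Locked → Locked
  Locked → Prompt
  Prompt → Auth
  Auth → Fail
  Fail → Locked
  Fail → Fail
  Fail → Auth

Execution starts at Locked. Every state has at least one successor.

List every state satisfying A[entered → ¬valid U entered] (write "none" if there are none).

States satisfying entered → ¬valid: {Locked, Prompt, Auth, Fail}.
States satisfying entered: {Auth}.
States satisfying A[entered → ¬valid U entered]: {Prompt, Auth}.

{Prompt, Auth}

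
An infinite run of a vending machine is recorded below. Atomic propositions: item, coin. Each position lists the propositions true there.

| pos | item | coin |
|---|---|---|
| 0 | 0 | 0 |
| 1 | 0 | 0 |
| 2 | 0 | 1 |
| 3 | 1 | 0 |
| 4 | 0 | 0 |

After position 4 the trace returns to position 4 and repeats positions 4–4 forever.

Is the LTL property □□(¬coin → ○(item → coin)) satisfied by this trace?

Holds

□(¬coin → ○(item → coin)) holds at every position 0..4, and those are all positions ever visited, so □□(¬coin → ○(item → coin)) holds.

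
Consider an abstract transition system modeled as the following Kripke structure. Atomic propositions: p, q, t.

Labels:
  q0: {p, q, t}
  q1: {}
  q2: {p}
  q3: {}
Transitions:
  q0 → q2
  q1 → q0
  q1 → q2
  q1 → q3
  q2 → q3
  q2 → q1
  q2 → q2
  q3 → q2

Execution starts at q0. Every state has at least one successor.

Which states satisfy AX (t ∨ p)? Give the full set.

{q0, q3}

States satisfying t ∨ p: {q0, q2}.
States satisfying AX (t ∨ p): {q0, q3}.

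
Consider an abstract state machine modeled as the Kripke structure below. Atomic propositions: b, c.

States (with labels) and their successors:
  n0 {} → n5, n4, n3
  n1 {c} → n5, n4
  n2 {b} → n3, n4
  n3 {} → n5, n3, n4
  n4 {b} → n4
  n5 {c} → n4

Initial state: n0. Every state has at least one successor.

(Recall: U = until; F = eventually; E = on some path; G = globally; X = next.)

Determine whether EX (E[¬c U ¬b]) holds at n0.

Satisfied

States satisfying E[¬c U ¬b]: {n0, n1, n2, n3, n5}.
States satisfying EX (E[¬c U ¬b]): {n0, n1, n2, n3}.
n0 ∈ Sat(EX (E[¬c U ¬b])).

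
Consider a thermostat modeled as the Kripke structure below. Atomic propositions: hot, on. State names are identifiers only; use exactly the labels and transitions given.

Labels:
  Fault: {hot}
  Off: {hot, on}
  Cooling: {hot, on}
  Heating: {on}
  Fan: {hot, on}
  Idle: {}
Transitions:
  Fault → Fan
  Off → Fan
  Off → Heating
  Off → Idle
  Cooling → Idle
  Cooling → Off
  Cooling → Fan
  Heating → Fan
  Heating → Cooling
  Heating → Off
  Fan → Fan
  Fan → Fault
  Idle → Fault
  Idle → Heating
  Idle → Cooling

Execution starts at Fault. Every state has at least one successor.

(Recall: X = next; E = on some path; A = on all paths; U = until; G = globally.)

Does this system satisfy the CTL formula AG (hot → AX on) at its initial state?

States satisfying hot → AX on: {Fault, Heating, Idle}.
States satisfying AG (hot → AX on): ∅.
Fan is reachable from Fault and violates hot → AX on, so AG fails at Fault.
Fault ∉ Sat(AG (hot → AX on)).

Violated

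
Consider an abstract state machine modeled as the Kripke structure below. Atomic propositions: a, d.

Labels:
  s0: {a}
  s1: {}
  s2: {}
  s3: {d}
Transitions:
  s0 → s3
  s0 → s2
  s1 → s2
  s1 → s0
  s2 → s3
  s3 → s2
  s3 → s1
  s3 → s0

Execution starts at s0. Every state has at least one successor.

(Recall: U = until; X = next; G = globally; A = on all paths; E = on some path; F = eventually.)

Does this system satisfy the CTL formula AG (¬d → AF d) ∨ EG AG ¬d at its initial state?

States satisfying ¬d → AF d: {s0, s1, s2, s3}.
States satisfying AG (¬d → AF d): {s0, s1, s2, s3}.
States satisfying AG ¬d: ∅.
States satisfying EG AG ¬d: ∅.
States satisfying AG (¬d → AF d) ∨ EG AG ¬d: {s0, s1, s2, s3}.
s0 ∈ Sat(AG (¬d → AF d) ∨ EG AG ¬d).

Satisfied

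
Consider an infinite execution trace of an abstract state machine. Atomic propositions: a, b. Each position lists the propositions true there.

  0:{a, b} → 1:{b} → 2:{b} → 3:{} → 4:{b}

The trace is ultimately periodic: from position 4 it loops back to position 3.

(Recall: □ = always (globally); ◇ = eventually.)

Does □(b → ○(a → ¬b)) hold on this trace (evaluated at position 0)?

Yes

b → ○(a → ¬b) holds at every position 0..4, and those are all positions ever visited, so □(b → ○(a → ¬b)) holds.
Positions where b holds: 0, 1, 2, 4.
Check ○(a → ¬b) at each: 0→ok, 1→ok, 2→ok, 4→ok.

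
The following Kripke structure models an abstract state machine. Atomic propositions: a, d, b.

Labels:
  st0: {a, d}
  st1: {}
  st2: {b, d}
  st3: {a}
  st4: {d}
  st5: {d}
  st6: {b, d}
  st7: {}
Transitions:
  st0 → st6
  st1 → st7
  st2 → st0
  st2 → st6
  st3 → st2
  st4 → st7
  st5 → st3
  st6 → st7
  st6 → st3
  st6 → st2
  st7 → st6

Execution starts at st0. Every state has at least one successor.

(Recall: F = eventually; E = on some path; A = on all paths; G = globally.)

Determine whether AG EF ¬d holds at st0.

States satisfying EF ¬d: {st0, st1, st2, st3, st4, st5, st6, st7}.
States satisfying AG EF ¬d: {st0, st1, st2, st3, st4, st5, st6, st7}.
Every state reachable from st0 satisfies EF ¬d.
st0 ∈ Sat(AG EF ¬d).

Holds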